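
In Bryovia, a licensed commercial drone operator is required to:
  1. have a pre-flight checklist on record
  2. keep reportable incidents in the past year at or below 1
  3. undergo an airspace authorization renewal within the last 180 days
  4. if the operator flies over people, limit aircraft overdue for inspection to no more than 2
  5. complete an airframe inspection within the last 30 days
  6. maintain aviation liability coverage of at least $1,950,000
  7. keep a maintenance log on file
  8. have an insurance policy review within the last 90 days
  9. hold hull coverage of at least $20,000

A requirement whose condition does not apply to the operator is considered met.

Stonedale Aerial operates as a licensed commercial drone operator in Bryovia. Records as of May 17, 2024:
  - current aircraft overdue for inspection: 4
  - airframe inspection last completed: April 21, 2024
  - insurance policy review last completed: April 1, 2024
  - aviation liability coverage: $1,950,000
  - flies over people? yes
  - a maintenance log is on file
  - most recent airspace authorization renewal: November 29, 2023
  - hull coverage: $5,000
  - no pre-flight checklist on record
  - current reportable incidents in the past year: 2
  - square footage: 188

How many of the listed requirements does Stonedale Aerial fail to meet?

1. pre-flight checklist absent → not met
2. reportable incidents in the past year 2 > 1 → not met
3. airspace authorization renewal 170 days ago vs limit 180 → met
4. condition 'flies over people' holds; aircraft overdue for inspection 4 > 2 → not met
5. airframe inspection 26 days ago vs limit 30 → met
6. aviation liability coverage $1,950,000 ≥ $1,950,000 → met
7. maintenance log present → met
8. insurance policy review 46 days ago vs limit 90 → met
9. hull coverage $5,000 < $20,000 → not met
Not met: 4 of 9

4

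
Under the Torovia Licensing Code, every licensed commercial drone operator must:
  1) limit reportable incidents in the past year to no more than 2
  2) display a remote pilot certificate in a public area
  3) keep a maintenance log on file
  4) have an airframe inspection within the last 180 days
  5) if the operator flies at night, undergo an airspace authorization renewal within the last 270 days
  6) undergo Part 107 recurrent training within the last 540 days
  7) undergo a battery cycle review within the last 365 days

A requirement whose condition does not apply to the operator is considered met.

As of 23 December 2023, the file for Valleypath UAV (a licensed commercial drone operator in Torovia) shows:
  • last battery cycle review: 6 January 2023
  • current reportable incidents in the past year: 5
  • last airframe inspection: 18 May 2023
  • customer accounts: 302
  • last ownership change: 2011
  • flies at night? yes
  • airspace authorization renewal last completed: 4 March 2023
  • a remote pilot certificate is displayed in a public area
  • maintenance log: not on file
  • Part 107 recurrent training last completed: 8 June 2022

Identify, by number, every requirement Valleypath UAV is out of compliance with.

1, 3, 4, 5, 6

1. reportable incidents in the past year 5 > 2 → not met
2. remote pilot certificate present → met
3. maintenance log absent → not met
4. airframe inspection 219 days ago vs limit 180 → not met
5. condition 'flies at night' holds; airspace authorization renewal 294 days ago vs limit 270 → not met
6. Part 107 recurrent training 563 days ago vs limit 540 → not met
7. battery cycle review 351 days ago vs limit 365 → met
Not met: 1, 3, 4, 5, 6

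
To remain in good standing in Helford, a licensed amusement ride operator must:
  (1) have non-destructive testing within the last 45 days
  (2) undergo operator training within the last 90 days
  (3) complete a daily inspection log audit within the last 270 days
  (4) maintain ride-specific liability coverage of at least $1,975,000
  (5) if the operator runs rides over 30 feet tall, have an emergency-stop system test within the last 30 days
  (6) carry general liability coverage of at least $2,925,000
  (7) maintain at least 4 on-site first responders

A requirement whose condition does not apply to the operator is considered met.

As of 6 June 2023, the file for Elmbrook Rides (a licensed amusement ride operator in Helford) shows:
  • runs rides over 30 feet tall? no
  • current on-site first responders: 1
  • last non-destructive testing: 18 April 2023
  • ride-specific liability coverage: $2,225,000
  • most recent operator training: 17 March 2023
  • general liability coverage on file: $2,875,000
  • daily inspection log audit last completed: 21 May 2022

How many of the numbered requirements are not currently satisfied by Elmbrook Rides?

1. non-destructive testing 49 days ago vs limit 45 → not met
2. operator training 81 days ago vs limit 90 → met
3. daily inspection log audit 381 days ago vs limit 270 → not met
4. ride-specific liability coverage $2,225,000 ≥ $1,975,000 → met
5. condition 'runs rides over 30 feet tall' does not hold → requirement n/a → met
6. general liability coverage $2,875,000 < $2,925,000 → not met
7. on-site first responders 1 < 4 → not met
Not met: 4 of 7

4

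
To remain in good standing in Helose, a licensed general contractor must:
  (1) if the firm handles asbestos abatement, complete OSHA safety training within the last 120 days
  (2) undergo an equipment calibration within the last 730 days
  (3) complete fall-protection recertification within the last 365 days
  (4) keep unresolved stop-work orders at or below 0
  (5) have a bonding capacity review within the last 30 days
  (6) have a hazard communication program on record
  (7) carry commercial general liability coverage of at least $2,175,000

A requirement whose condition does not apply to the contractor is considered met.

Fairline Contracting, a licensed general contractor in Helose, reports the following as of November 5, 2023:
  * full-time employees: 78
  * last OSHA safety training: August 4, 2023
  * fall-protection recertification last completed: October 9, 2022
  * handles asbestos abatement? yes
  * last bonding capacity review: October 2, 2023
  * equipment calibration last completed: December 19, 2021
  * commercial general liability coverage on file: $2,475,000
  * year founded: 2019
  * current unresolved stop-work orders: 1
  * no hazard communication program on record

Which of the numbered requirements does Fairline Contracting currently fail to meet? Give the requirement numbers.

3, 4, 5, 6

1. condition 'handles asbestos abatement' holds; OSHA safety training 93 days ago vs limit 120 → met
2. equipment calibration 686 days ago vs limit 730 → met
3. fall-protection recertification 392 days ago vs limit 365 → not met
4. unresolved stop-work orders 1 > 0 → not met
5. bonding capacity review 34 days ago vs limit 30 → not met
6. hazard communication program absent → not met
7. commercial general liability coverage $2,475,000 ≥ $2,175,000 → met
Not met: 3, 4, 5, 6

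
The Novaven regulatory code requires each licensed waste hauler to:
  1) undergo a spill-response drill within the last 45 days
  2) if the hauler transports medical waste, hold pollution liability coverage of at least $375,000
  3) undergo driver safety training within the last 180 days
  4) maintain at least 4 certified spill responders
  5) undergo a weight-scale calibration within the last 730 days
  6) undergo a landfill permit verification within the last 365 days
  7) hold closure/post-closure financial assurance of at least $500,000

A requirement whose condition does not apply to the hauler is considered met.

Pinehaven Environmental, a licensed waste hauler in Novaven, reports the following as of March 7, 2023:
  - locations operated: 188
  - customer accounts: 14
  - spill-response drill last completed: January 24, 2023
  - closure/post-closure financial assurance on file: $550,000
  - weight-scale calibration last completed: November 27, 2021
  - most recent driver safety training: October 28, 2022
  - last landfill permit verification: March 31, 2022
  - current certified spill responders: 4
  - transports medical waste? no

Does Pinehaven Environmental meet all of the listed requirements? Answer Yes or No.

1. spill-response drill 42 days ago vs limit 45 → met
2. condition 'transports medical waste' does not hold → requirement n/a → met
3. driver safety training 130 days ago vs limit 180 → met
4. certified spill responders 4 ≥ 4 → met
5. weight-scale calibration 465 days ago vs limit 730 → met
6. landfill permit verification 341 days ago vs limit 365 → met
7. closure/post-closure financial assurance $550,000 ≥ $500,000 → met
All met.

Yes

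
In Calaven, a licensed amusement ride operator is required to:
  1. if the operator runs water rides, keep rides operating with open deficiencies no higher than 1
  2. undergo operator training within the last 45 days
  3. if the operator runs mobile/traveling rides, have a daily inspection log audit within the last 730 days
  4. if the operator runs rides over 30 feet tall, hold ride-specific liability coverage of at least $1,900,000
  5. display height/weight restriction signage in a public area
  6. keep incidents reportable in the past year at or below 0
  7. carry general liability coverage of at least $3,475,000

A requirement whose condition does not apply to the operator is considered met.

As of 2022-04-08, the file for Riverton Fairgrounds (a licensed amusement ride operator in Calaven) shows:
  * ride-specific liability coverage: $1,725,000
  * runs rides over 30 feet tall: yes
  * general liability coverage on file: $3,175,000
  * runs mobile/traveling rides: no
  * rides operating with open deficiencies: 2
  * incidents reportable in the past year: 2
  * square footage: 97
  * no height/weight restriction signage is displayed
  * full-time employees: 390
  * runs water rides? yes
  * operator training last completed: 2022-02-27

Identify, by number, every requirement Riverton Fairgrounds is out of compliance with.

1, 4, 5, 6, 7

1. condition 'runs water rides' holds; rides operating with open deficiencies 2 > 1 → not met
2. operator training 40 days ago vs limit 45 → met
3. condition 'runs mobile/traveling rides' does not hold → requirement n/a → met
4. condition 'runs rides over 30 feet tall' holds; ride-specific liability coverage $1,725,000 < $1,900,000 → not met
5. height/weight restriction signage absent → not met
6. incidents reportable in the past year 2 > 0 → not met
7. general liability coverage $3,175,000 < $3,475,000 → not met
Not met: 1, 4, 5, 6, 7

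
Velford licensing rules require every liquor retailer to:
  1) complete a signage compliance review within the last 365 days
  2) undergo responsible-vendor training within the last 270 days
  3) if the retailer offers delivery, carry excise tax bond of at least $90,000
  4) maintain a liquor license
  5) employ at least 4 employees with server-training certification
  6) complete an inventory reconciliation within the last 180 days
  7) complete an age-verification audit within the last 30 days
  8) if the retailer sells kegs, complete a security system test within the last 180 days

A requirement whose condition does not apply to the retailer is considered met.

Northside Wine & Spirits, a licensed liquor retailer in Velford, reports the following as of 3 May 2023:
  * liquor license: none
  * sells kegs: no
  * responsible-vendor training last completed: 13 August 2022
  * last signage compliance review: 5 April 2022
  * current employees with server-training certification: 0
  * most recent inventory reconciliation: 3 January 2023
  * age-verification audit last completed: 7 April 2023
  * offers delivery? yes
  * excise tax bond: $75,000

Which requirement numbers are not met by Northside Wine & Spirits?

1, 3, 4, 5

1. signage compliance review 393 days ago vs limit 365 → not met
2. responsible-vendor training 263 days ago vs limit 270 → met
3. condition 'offers delivery' holds; excise tax bond $75,000 < $90,000 → not met
4. liquor license absent → not met
5. employees with server-training certification 0 < 4 → not met
6. inventory reconciliation 120 days ago vs limit 180 → met
7. age-verification audit 26 days ago vs limit 30 → met
8. condition 'sells kegs' does not hold → requirement n/a → met
Not met: 1, 3, 4, 5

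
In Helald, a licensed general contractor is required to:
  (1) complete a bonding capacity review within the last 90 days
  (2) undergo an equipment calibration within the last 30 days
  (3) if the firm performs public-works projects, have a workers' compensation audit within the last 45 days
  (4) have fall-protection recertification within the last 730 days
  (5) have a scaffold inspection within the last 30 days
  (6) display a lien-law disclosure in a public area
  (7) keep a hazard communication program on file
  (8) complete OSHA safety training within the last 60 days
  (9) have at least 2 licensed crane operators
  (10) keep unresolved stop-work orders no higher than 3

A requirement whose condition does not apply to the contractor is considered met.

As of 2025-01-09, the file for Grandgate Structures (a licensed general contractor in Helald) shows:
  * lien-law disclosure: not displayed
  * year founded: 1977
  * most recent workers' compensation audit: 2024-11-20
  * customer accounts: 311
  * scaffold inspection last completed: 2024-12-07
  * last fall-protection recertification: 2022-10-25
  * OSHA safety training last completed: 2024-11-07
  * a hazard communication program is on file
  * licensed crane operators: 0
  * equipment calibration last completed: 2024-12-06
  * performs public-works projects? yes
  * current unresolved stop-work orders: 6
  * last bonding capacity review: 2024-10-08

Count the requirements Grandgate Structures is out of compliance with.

1. bonding capacity review 93 days ago vs limit 90 → not met
2. equipment calibration 34 days ago vs limit 30 → not met
3. condition 'performs public-works projects' holds; workers' compensation audit 50 days ago vs limit 45 → not met
4. fall-protection recertification 807 days ago vs limit 730 → not met
5. scaffold inspection 33 days ago vs limit 30 → not met
6. lien-law disclosure absent → not met
7. hazard communication program present → met
8. OSHA safety training 63 days ago vs limit 60 → not met
9. licensed crane operators 0 < 2 → not met
10. unresolved stop-work orders 6 > 3 → not met
Not met: 9 of 10

9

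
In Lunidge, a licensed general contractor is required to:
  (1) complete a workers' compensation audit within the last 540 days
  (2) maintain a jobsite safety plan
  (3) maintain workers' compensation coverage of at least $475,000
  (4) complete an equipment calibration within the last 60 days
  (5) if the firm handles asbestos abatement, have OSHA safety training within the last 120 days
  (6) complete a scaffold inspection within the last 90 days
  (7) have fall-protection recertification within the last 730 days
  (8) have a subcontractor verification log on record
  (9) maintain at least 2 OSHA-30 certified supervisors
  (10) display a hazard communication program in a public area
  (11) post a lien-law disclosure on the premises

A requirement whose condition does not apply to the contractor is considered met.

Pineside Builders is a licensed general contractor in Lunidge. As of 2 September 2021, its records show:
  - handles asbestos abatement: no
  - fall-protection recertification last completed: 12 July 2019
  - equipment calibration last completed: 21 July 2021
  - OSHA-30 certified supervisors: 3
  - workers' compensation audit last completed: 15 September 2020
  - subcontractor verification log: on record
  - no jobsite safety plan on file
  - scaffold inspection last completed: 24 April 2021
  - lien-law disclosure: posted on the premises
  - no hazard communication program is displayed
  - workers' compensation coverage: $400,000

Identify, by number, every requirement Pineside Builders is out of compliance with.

1. workers' compensation audit 352 days ago vs limit 540 → met
2. jobsite safety plan absent → not met
3. workers' compensation coverage $400,000 < $475,000 → not met
4. equipment calibration 43 days ago vs limit 60 → met
5. condition 'handles asbestos abatement' does not hold → requirement n/a → met
6. scaffold inspection 131 days ago vs limit 90 → not met
7. fall-protection recertification 783 days ago vs limit 730 → not met
8. subcontractor verification log present → met
9. OSHA-30 certified supervisors 3 ≥ 2 → met
10. hazard communication program absent → not met
11. lien-law disclosure present → met
Not met: 2, 3, 6, 7, 10

2, 3, 6, 7, 10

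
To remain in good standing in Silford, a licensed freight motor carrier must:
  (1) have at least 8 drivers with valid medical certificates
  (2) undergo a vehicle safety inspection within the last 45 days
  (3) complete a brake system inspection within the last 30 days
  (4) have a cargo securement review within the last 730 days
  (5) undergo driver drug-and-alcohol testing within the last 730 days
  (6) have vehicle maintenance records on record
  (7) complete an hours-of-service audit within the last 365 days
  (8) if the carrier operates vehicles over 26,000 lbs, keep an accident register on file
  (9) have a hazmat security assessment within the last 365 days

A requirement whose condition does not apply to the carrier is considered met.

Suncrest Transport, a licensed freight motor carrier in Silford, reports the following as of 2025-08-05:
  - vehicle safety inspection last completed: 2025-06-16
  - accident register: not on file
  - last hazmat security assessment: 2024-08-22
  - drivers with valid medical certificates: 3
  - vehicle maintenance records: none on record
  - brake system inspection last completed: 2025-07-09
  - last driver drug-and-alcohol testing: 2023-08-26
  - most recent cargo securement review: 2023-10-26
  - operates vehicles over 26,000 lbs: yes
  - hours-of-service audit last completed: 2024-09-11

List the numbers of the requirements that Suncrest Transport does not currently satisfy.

1, 2, 6, 8

1. drivers with valid medical certificates 3 < 8 → not met
2. vehicle safety inspection 50 days ago vs limit 45 → not met
3. brake system inspection 27 days ago vs limit 30 → met
4. cargo securement review 649 days ago vs limit 730 → met
5. driver drug-and-alcohol testing 710 days ago vs limit 730 → met
6. vehicle maintenance records absent → not met
7. hours-of-service audit 328 days ago vs limit 365 → met
8. condition 'operates vehicles over 26,000 lbs' holds; accident register absent → not met
9. hazmat security assessment 348 days ago vs limit 365 → met
Not met: 1, 2, 6, 8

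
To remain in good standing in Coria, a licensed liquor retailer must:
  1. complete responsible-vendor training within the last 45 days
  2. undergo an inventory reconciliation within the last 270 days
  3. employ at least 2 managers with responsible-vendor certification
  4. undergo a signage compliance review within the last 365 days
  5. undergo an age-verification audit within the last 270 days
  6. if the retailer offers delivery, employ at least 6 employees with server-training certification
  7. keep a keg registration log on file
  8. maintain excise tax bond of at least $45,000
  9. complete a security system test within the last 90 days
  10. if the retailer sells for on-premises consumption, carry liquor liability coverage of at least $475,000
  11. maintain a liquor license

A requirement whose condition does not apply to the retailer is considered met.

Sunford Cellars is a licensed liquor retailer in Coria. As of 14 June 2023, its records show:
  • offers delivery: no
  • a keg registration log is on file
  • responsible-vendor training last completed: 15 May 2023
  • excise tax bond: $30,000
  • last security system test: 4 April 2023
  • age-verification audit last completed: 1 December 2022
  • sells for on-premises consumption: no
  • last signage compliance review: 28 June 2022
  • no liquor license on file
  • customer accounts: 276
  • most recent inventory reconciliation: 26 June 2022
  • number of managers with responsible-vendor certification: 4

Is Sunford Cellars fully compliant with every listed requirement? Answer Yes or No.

1. responsible-vendor training 30 days ago vs limit 45 → met
2. inventory reconciliation 353 days ago vs limit 270 → not met
3. managers with responsible-vendor certification 4 ≥ 2 → met
4. signage compliance review 351 days ago vs limit 365 → met
5. age-verification audit 195 days ago vs limit 270 → met
6. condition 'offers delivery' does not hold → requirement n/a → met
7. keg registration log present → met
8. excise tax bond $30,000 < $45,000 → not met
9. security system test 71 days ago vs limit 90 → met
10. condition 'sells for on-premises consumption' does not hold → requirement n/a → met
11. liquor license absent → not met
Not met: 2, 8, 11

No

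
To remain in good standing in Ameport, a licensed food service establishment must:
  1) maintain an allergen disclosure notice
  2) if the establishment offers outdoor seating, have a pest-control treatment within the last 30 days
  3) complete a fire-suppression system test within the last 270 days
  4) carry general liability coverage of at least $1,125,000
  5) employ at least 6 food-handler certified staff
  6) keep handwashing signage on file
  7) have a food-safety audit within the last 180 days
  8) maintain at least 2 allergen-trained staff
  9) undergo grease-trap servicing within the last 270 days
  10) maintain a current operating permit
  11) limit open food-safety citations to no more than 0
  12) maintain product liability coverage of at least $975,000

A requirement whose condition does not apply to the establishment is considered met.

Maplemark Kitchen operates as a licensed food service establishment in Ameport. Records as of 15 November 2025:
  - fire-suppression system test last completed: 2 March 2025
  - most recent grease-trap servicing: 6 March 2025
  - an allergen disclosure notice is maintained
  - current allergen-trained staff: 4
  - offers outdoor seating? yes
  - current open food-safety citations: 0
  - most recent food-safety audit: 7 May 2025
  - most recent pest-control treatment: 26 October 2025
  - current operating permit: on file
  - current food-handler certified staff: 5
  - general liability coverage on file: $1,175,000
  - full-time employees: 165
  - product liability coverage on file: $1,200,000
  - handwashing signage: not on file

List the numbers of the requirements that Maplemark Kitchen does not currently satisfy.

1. allergen disclosure notice present → met
2. condition 'offers outdoor seating' holds; pest-control treatment 20 days ago vs limit 30 → met
3. fire-suppression system test 258 days ago vs limit 270 → met
4. general liability coverage $1,175,000 ≥ $1,125,000 → met
5. food-handler certified staff 5 < 6 → not met
6. handwashing signage absent → not met
7. food-safety audit 192 days ago vs limit 180 → not met
8. allergen-trained staff 4 ≥ 2 → met
9. grease-trap servicing 254 days ago vs limit 270 → met
10. current operating permit present → met
11. open food-safety citations 0 ≤ 0 → met
12. product liability coverage $1,200,000 ≥ $975,000 → met
Not met: 5, 6, 7

5, 6, 7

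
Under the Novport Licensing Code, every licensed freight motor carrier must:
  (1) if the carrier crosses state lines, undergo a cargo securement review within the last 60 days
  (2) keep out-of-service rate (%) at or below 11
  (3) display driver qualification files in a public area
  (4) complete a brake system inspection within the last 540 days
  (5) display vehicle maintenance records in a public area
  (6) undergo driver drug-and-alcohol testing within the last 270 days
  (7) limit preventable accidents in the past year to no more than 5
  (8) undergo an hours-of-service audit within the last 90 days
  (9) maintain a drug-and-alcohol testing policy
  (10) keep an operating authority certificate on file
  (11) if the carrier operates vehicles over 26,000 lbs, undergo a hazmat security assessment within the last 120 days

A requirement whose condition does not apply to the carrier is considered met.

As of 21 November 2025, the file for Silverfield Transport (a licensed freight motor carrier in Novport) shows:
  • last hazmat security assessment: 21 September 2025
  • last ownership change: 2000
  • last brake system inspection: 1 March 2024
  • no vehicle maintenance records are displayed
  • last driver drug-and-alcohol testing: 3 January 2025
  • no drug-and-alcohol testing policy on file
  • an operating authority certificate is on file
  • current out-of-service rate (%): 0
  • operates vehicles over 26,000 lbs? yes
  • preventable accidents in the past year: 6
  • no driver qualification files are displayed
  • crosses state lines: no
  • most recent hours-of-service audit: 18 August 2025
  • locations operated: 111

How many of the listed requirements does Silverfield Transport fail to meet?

7

1. condition 'crosses state lines' does not hold → requirement n/a → met
2. out-of-service rate (%) 0 ≤ 11 → met
3. driver qualification files absent → not met
4. brake system inspection 630 days ago vs limit 540 → not met
5. vehicle maintenance records absent → not met
6. driver drug-and-alcohol testing 322 days ago vs limit 270 → not met
7. preventable accidents in the past year 6 > 5 → not met
8. hours-of-service audit 95 days ago vs limit 90 → not met
9. drug-and-alcohol testing policy absent → not met
10. operating authority certificate present → met
11. condition 'operates vehicles over 26,000 lbs' holds; hazmat security assessment 61 days ago vs limit 120 → met
Not met: 7 of 11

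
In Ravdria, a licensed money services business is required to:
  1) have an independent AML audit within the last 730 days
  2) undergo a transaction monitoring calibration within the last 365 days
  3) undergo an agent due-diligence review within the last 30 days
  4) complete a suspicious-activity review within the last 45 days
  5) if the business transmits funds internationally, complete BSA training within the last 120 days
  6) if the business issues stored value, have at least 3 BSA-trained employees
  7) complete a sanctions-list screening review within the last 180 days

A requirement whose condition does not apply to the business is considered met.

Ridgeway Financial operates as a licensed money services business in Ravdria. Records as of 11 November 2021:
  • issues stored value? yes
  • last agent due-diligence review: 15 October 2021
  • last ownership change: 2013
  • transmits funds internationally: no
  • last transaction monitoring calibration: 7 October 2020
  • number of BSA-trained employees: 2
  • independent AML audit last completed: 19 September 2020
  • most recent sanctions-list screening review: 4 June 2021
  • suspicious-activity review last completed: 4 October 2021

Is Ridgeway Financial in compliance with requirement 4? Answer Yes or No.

Yes

4. suspicious-activity review 38 days ago vs limit 45 → met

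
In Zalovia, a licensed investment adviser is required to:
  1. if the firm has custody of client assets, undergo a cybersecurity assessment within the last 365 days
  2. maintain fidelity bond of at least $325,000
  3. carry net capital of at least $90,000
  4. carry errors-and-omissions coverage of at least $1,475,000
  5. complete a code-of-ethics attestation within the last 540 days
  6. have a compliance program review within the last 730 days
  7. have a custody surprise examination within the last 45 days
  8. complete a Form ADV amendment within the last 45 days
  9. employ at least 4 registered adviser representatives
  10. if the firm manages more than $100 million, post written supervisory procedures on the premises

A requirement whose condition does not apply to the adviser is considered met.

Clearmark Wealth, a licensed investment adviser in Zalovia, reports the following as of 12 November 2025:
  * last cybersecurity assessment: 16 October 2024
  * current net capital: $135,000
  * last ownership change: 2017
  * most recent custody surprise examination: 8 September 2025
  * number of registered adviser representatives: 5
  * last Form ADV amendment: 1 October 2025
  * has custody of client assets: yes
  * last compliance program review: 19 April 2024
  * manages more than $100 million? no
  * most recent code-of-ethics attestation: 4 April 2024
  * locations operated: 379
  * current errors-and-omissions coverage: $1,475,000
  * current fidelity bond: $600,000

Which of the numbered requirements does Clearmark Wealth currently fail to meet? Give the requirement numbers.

1. condition 'has custody of client assets' holds; cybersecurity assessment 392 days ago vs limit 365 → not met
2. fidelity bond $600,000 ≥ $325,000 → met
3. net capital $135,000 ≥ $90,000 → met
4. errors-and-omissions coverage $1,475,000 ≥ $1,475,000 → met
5. code-of-ethics attestation 587 days ago vs limit 540 → not met
6. compliance program review 572 days ago vs limit 730 → met
7. custody surprise examination 65 days ago vs limit 45 → not met
8. Form ADV amendment 42 days ago vs limit 45 → met
9. registered adviser representatives 5 ≥ 4 → met
10. condition 'manages more than $100 million' does not hold → requirement n/a → met
Not met: 1, 5, 7

1, 5, 7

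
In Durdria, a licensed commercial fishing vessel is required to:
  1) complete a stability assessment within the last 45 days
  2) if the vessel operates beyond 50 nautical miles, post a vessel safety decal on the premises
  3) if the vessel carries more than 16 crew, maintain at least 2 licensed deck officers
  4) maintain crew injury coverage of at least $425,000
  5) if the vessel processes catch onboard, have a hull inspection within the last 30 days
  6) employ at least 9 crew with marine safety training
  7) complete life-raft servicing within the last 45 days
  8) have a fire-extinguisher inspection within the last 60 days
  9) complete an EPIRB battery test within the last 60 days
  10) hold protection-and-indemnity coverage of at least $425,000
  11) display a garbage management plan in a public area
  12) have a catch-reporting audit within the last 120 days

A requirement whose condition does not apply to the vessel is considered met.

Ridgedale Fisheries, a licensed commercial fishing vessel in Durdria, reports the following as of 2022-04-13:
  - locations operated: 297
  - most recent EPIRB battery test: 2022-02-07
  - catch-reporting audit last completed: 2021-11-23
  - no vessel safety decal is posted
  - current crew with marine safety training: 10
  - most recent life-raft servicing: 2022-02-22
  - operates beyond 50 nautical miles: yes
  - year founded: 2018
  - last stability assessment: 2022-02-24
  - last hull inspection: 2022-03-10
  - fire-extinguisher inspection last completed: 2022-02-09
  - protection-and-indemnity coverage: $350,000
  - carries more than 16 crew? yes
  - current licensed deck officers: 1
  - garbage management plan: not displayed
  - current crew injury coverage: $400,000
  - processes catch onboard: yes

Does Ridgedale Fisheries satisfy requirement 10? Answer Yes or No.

10. protection-and-indemnity coverage $350,000 < $425,000 → not met

No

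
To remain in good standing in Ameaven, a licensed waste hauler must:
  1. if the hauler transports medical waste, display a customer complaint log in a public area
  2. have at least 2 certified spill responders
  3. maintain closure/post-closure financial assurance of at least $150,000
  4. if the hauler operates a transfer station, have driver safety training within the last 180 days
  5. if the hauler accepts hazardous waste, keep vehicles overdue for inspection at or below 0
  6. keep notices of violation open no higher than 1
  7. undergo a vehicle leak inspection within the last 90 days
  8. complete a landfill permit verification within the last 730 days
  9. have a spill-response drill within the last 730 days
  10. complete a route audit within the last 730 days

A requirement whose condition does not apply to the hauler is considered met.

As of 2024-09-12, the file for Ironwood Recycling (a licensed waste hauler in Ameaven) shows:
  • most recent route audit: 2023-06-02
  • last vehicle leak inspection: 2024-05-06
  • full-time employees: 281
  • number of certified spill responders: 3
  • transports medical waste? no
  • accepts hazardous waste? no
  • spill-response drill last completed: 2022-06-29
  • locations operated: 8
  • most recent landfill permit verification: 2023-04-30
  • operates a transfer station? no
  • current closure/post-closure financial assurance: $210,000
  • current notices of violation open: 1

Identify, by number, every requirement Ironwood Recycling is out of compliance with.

1. condition 'transports medical waste' does not hold → requirement n/a → met
2. certified spill responders 3 ≥ 2 → met
3. closure/post-closure financial assurance $210,000 ≥ $150,000 → met
4. condition 'operates a transfer station' does not hold → requirement n/a → met
5. condition 'accepts hazardous waste' does not hold → requirement n/a → met
6. notices of violation open 1 ≤ 1 → met
7. vehicle leak inspection 129 days ago vs limit 90 → not met
8. landfill permit verification 501 days ago vs limit 730 → met
9. spill-response drill 806 days ago vs limit 730 → not met
10. route audit 468 days ago vs limit 730 → met
Not met: 7, 9

7, 9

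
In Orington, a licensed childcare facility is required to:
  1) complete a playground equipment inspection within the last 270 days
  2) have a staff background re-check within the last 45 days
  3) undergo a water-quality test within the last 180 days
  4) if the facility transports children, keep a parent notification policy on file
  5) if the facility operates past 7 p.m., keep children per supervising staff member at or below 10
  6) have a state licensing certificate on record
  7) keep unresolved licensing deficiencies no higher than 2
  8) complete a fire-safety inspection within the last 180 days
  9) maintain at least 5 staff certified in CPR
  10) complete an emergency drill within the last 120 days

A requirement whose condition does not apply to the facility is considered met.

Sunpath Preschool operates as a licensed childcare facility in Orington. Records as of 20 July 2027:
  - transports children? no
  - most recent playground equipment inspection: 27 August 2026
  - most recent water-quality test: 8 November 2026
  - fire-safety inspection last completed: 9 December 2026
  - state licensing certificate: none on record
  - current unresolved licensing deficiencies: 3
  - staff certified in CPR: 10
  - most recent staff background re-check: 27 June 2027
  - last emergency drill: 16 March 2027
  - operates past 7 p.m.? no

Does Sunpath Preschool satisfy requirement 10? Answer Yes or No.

No

10. emergency drill 126 days ago vs limit 120 → not met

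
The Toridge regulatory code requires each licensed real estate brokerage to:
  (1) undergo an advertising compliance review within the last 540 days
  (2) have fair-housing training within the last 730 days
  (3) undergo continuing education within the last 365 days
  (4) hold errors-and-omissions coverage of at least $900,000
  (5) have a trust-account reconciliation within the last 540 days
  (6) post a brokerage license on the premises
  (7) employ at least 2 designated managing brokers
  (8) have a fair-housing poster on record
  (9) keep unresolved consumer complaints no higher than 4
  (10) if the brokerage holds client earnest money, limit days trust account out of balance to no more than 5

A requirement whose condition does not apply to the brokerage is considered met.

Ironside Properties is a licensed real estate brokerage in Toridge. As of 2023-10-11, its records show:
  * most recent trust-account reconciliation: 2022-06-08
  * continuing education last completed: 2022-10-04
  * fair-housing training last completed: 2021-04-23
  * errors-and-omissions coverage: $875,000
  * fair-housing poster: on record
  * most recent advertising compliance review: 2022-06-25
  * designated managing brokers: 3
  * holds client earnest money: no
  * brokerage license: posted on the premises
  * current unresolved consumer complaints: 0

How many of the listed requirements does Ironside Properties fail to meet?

3

1. advertising compliance review 473 days ago vs limit 540 → met
2. fair-housing training 901 days ago vs limit 730 → not met
3. continuing education 372 days ago vs limit 365 → not met
4. errors-and-omissions coverage $875,000 < $900,000 → not met
5. trust-account reconciliation 490 days ago vs limit 540 → met
6. brokerage license present → met
7. designated managing brokers 3 ≥ 2 → met
8. fair-housing poster present → met
9. unresolved consumer complaints 0 ≤ 4 → met
10. condition 'holds client earnest money' does not hold → requirement n/a → met
Not met: 3 of 10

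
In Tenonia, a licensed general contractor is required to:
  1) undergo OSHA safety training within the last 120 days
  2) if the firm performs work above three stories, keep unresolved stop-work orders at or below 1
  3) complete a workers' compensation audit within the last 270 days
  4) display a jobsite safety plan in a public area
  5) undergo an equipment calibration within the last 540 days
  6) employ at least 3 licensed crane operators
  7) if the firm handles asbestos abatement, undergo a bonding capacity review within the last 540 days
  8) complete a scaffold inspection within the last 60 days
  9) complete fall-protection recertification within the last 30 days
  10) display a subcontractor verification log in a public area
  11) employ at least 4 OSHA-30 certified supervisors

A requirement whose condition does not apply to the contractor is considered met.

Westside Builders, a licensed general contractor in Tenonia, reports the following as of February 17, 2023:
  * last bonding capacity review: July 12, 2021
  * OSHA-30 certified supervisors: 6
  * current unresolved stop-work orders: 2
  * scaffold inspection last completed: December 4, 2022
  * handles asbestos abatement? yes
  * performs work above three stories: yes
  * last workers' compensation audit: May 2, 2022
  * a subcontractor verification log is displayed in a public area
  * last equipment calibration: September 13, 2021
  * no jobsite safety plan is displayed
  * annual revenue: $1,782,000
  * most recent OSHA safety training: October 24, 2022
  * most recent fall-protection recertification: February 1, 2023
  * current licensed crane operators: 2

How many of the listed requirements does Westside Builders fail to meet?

1. OSHA safety training 116 days ago vs limit 120 → met
2. condition 'performs work above three stories' holds; unresolved stop-work orders 2 > 1 → not met
3. workers' compensation audit 291 days ago vs limit 270 → not met
4. jobsite safety plan absent → not met
5. equipment calibration 522 days ago vs limit 540 → met
6. licensed crane operators 2 < 3 → not met
7. condition 'handles asbestos abatement' holds; bonding capacity review 585 days ago vs limit 540 → not met
8. scaffold inspection 75 days ago vs limit 60 → not met
9. fall-protection recertification 16 days ago vs limit 30 → met
10. subcontractor verification log present → met
11. OSHA-30 certified supervisors 6 ≥ 4 → met
Not met: 6 of 11

6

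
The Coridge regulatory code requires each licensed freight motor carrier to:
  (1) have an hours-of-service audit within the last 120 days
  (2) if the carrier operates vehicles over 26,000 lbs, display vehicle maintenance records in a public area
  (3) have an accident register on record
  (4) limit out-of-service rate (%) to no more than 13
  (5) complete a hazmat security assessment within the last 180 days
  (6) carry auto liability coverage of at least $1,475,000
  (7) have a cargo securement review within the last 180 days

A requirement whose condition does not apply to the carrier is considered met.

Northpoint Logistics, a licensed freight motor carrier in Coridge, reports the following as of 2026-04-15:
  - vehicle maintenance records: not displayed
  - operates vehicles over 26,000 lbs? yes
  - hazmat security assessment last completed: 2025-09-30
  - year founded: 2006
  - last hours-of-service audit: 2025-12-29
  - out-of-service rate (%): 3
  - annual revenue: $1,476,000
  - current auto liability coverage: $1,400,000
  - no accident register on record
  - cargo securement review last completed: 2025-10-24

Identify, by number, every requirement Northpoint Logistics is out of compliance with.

1. hours-of-service audit 107 days ago vs limit 120 → met
2. condition 'operates vehicles over 26,000 lbs' holds; vehicle maintenance records absent → not met
3. accident register absent → not met
4. out-of-service rate (%) 3 ≤ 13 → met
5. hazmat security assessment 197 days ago vs limit 180 → not met
6. auto liability coverage $1,400,000 < $1,475,000 → not met
7. cargo securement review 173 days ago vs limit 180 → met
Not met: 2, 3, 5, 6

2, 3, 5, 6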